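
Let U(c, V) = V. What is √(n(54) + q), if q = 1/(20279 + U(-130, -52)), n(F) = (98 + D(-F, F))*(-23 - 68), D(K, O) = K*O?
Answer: √104916871053929/20227 ≈ 506.40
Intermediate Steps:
n(F) = -8918 + 91*F² (n(F) = (98 + (-F)*F)*(-23 - 68) = (98 - F²)*(-91) = -8918 + 91*F²)
q = 1/20227 (q = 1/(20279 - 52) = 1/20227 ≈ 4.9439e-5)
√(n(54) + q) = √((-8918 + 91*54²) + 1/20227) = √((-8918 + 91*2916) + 1/20227) = √((-8918 + 265356) + 1/20227) = √(256438 + 1/20227) = √(5186971427/20227) = √104916871053929/20227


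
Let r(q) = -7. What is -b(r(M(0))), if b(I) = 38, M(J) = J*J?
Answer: -38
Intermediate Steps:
M(J) = J²
-b(r(M(0))) = -1*38 = -38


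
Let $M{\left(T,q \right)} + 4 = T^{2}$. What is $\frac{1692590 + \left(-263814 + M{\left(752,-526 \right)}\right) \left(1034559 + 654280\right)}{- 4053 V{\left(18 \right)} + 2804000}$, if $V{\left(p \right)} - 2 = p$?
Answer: $\frac{127375193786}{680735} \approx 1.8711 \cdot 10^{5}$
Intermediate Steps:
$V{\left(p \right)} = 2 + p$
$M{\left(T,q \right)} = -4 + T^{2}$
$\frac{1692590 + \left(-263814 + M{\left(752,-526 \right)}\right) \left(1034559 + 654280\right)}{- 4053 V{\left(18 \right)} + 2804000} = \frac{1692590 + \left(-263814 - \left(4 - 752^{2}\right)\right) \left(1034559 + 654280\right)}{- 4053 \left(2 + 18\right) + 2804000} = \frac{1692590 + \left(-263814 + \left(-4 + 565504\right)\right) 1688839}{\left(-4053\right) 20 + 2804000} = \frac{1692590 + \left(-263814 + 565500\right) 1688839}{-81060 + 2804000} = \frac{1692590 + 301686 \cdot 1688839}{2722940} = \left(1692590 + 509499082554\right) \frac{1}{2722940} = 509500775144 \cdot \frac{1}{2722940} = \frac{127375193786}{680735}$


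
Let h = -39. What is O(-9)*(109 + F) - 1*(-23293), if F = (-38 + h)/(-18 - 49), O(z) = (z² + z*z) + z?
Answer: 2689771/67 ≈ 40146.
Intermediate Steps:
O(z) = z + 2*z² (O(z) = (z² + z²) + z = 2*z² + z = z + 2*z²)
F = 77/67 (F = (-38 - 39)/(-18 - 49) = -77/(-67) = -77*(-1/67) = 77/67 ≈ 1.1493)
O(-9)*(109 + F) - 1*(-23293) = (-9*(1 + 2*(-9)))*(109 + 77/67) - 1*(-23293) = -9*(1 - 18)*(7380/67) + 23293 = -9*(-17)*(7380/67) + 23293 = 153*(7380/67) + 23293 = 1129140/67 + 23293 = 2689771/67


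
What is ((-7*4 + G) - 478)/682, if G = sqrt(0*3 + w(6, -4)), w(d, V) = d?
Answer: -23/31 + sqrt(6)/682 ≈ -0.73834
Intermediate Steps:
G = sqrt(6) (G = sqrt(0*3 + 6) = sqrt(0 + 6) = sqrt(6) ≈ 2.4495)
((-7*4 + G) - 478)/682 = ((-7*4 + sqrt(6)) - 478)/682 = ((-28 + sqrt(6)) - 478)*(1/682) = (-506 + sqrt(6))*(1/682) = -23/31 + sqrt(6)/682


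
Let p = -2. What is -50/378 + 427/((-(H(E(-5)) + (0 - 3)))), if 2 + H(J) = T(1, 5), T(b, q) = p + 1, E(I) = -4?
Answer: 26851/378 ≈ 71.034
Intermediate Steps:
T(b, q) = -1 (T(b, q) = -2 + 1 = -1)
H(J) = -3 (H(J) = -2 - 1 = -3)
-50/378 + 427/((-(H(E(-5)) + (0 - 3)))) = -50/378 + 427/((-(-3 + (0 - 3)))) = -50*1/378 + 427/((-(-3 - 3))) = -25/189 + 427/((-1*(-6))) = -25/189 + 427/6 = 26851/378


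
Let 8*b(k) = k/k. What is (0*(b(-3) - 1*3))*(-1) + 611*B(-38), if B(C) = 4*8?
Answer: 19552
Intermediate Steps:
b(k) = ⅛ (b(k) = (k/k)/8 = (⅛)*1 = ⅛)
B(C) = 32
(0*(b(-3) - 1*3))*(-1) + 611*B(-38) = (0*(⅛ - 1*3))*(-1) + 611*32 = (0*(⅛ - 3))*(-1) + 19552 = (0*(-23/8))*(-1) + 19552 = 0*(-1) + 19552 = 0 + 19552 = 19552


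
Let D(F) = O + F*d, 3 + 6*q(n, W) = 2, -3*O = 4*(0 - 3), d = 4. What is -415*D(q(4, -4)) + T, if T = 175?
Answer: -3625/3 ≈ -1208.3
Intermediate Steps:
O = 4 (O = -4*(0 - 3)/3 = -4*(-3)/3 = -1/3*(-12) = 4)
q(n, W) = -1/6 (q(n, W) = -1/2 + (1/6)*2 = -1/2 + 1/3 = -1/6)
D(F) = 4 + 4*F (D(F) = 4 + F*4 = 4 + 4*F)
-415*D(q(4, -4)) + T = -415*(4 + 4*(-1/6)) + 175 = -415*(4 - 2/3) + 175 = -415*10/3 + 175 = -4150/3 + 175 = -3625/3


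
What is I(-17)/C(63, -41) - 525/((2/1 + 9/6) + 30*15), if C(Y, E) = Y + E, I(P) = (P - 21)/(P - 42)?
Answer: -664217/588643 ≈ -1.1284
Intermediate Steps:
I(P) = (-21 + P)/(-42 + P)
C(Y, E) = E + Y
I(-17)/C(63, -41) - 525/((2/1 + 9/6) + 30*15) = ((-21 - 17)/(-42 - 17))/(-41 + 63) - 525/((2/1 + 9/6) + 30*15) = (-38/(-59))/22 - 525/((2*1 + 9*(⅙)) + 450) = -1/59*(-38)*(1/22) - 525/((2 + 3/2) + 450) = (38/59)*(1/22) - 525/(7/2 + 450) = 19/649 - 525/907/2 = 19/649 - 525*2/907 = 19/649 - 1050/907 = -664217/588643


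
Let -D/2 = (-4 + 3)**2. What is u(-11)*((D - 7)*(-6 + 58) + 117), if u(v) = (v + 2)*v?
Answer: -34749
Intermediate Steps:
D = -2 (D = -2*(-4 + 3)**2 = -2*(-1)**2 = -2*1 = -2)
u(v) = v*(2 + v) (u(v) = (2 + v)*v = v*(2 + v))
u(-11)*((D - 7)*(-6 + 58) + 117) = (-11*(2 - 11))*((-2 - 7)*(-6 + 58) + 117) = (-11*(-9))*(-9*52 + 117) = 99*(-468 + 117) = 99*(-351) = -34749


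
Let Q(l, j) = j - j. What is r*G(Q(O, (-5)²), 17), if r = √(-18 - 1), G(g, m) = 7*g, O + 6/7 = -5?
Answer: 0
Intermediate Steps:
O = -41/7 (O = -6/7 - 5 = -41/7 ≈ -5.8571)
Q(l, j) = 0
r = I*√19 (r = √(-19) = I*√19 ≈ 4.3589*I)
r*G(Q(O, (-5)²), 17) = (I*√19)*(7*0) = (I*√19)*0 = 0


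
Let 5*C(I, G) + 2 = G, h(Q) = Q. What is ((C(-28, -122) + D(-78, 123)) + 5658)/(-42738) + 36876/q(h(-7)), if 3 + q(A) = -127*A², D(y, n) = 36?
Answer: -2014128659/332608485 ≈ -6.0556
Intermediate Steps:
C(I, G) = -⅖ + G/5
q(A) = -3 - 127*A²
((C(-28, -122) + D(-78, 123)) + 5658)/(-42738) + 36876/q(h(-7)) = (((-⅖ + (⅕)*(-122)) + 36) + 5658)/(-42738) + 36876/(-3 - 127*(-7)²) = (((-⅖ - 122/5) + 36) + 5658)*(-1/42738) + 36876/(-3 - 127*49) = ((-124/5 + 36) + 5658)*(-1/42738) + 36876/(-3 - 6223) = (56/5 + 5658)*(-1/42738) + 36876/(-6226) = (28346/5)*(-1/42738) + 36876*(-1/6226) = -14173/106845 - 18438/3113 = -2014128659/332608485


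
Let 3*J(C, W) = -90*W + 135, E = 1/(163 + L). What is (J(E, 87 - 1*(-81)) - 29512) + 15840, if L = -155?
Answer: -18667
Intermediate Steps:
E = ⅛ (E = 1/(163 - 155) = 1/8 = ⅛ ≈ 0.12500)
J(C, W) = 45 - 30*W (J(C, W) = (-90*W + 135)/3 = (135 - 90*W)/3 = 45 - 30*W)
(J(E, 87 - 1*(-81)) - 29512) + 15840 = ((45 - 30*(87 - 1*(-81))) - 29512) + 15840 = ((45 - 30*(87 + 81)) - 29512) + 15840 = ((45 - 30*168) - 29512) + 15840 = ((45 - 5040) - 29512) + 15840 = (-4995 - 29512) + 15840 = -34507 + 15840 = -18667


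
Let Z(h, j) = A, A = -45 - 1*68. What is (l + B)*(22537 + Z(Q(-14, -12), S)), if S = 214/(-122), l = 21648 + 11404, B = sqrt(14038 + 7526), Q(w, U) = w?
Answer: 741158048 + 134544*sqrt(599) ≈ 7.4445e+8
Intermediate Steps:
B = 6*sqrt(599) (B = sqrt(21564) = 6*sqrt(599) ≈ 146.85)
l = 33052
S = -107/61 (S = 214*(-1/122) = -107/61 ≈ -1.7541)
A = -113 (A = -45 - 68 = -113)
Z(h, j) = -113
(l + B)*(22537 + Z(Q(-14, -12), S)) = (33052 + 6*sqrt(599))*(22537 - 113) = (33052 + 6*sqrt(599))*22424 = 741158048 + 134544*sqrt(599)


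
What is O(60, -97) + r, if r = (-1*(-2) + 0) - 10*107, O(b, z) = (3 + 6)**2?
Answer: -987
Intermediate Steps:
O(b, z) = 81 (O(b, z) = 9**2 = 81)
r = -1068 (r = (2 + 0) - 1070 = 2 - 1070 = -1068)
O(60, -97) + r = 81 - 1068 = -987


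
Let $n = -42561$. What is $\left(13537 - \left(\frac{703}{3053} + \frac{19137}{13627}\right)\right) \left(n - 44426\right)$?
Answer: $- \frac{48983678677305935}{41603231} \approx -1.1774 \cdot 10^{9}$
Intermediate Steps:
$\left(13537 - \left(\frac{703}{3053} + \frac{19137}{13627}\right)\right) \left(n - 44426\right) = \left(13537 - \left(\frac{703}{3053} + \frac{19137}{13627}\right)\right) \left(-42561 - 44426\right) = \left(13537 - \frac{68005042}{41603231}\right) \left(-86987\right) = \frac{563114933005}{41603231} \left(-86987\right) = - \frac{48983678677305935}{41603231}$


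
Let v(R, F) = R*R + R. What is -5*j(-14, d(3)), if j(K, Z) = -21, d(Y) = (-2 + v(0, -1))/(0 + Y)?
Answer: 105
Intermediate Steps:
v(R, F) = R + R² (v(R, F) = R² + R = R + R²)
d(Y) = -2/Y (d(Y) = (-2 + 0*(1 + 0))/(0 + Y) = (-2 + 0*1)/Y = (-2 + 0)/Y = -2/Y)
-5*j(-14, d(3)) = -5*(-21) = 105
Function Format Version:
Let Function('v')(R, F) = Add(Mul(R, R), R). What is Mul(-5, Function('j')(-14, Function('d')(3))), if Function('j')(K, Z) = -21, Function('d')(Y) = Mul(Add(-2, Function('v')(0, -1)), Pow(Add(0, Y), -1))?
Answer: 105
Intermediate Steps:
Function('v')(R, F) = Add(R, Pow(R, 2)) (Function('v')(R, F) = Add(Pow(R, 2), R) = Add(R, Pow(R, 2)))
Function('d')(Y) = Mul(-2, Pow(Y, -1)) (Function('d')(Y) = Mul(Add(-2, Mul(0, Add(1, 0))), Pow(Add(0, Y), -1)) = Mul(Add(-2, Mul(0, 1)), Pow(Y, -1)) = Mul(Add(-2, 0), Pow(Y, -1)) = Mul(-2, Pow(Y, -1)))
Mul(-5, Function('j')(-14, Function('d')(3))) = Mul(-5, -21) = 105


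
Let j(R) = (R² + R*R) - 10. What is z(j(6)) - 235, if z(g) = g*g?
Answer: 3609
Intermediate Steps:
j(R) = -10 + 2*R² (j(R) = (R² + R²) - 10 = 2*R² - 10 = -10 + 2*R²)
z(g) = g²
z(j(6)) - 235 = (-10 + 2*6²)² - 235 = (-10 + 2*36)² - 235 = (-10 + 72)² - 235 = 62² - 235 = 3844 - 235 = 3609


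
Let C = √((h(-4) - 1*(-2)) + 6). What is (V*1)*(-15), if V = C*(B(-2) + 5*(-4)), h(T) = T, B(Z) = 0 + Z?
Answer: 660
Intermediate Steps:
B(Z) = Z
C = 2 (C = √((-4 - 1*(-2)) + 6) = √((-4 + 2) + 6) = √(-2 + 6) = √4 = 2)
V = -44 (V = 2*(-2 + 5*(-4)) = 2*(-2 - 20) = 2*(-22) = -44)
(V*1)*(-15) = -44*1*(-15) = -44*(-15) = 660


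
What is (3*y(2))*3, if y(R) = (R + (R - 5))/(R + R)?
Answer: -9/4 ≈ -2.2500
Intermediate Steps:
y(R) = (-5 + 2*R)/(2*R) (y(R) = (R + (-5 + R))/((2*R)) = (-5 + 2*R)*(1/(2*R)) = (-5 + 2*R)/(2*R))
(3*y(2))*3 = (3*((-5/2 + 2)/2))*3 = (3*((½)*(-½)))*3 = (3*(-¼))*3 = -¾*3 = -9/4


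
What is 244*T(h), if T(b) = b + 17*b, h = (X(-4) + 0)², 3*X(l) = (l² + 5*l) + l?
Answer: 31232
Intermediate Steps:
X(l) = 2*l + l²/3 (X(l) = ((l² + 5*l) + l)/3 = (l² + 6*l)/3 = 2*l + l²/3)
h = 64/9 (h = ((⅓)*(-4)*(6 - 4) + 0)² = ((⅓)*(-4)*2 + 0)² = (-8/3 + 0)² = (-8/3)² = 64/9 ≈ 7.1111)
T(b) = 18*b
244*T(h) = 244*(18*(64/9)) = 244*128 = 31232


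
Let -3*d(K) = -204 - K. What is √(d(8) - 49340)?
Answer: 4*I*√27714/3 ≈ 221.97*I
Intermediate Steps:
d(K) = 68 + K/3 (d(K) = -(-204 - K)/3 = 68 + K/3)
√(d(8) - 49340) = √((68 + (⅓)*8) - 49340) = √((68 + 8/3) - 49340) = √(212/3 - 49340) = √(-147808/3) = 4*I*√27714/3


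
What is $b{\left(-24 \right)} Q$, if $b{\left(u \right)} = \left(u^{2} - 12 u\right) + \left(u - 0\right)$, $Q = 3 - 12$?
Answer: $-7560$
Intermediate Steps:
$Q = -9$ ($Q = 3 - 12 = -9$)
$b{\left(u \right)} = u^{2} - 11 u$ ($b{\left(u \right)} = \left(u^{2} - 12 u\right) + \left(u + 0\right) = \left(u^{2} - 12 u\right) + u = u^{2} - 11 u$)
$b{\left(-24 \right)} Q = - 24 \left(-11 - 24\right) \left(-9\right) = \left(-24\right) \left(-35\right) \left(-9\right) = 840 \left(-9\right) = -7560$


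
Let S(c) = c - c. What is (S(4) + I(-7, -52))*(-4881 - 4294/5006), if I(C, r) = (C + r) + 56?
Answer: 36657870/2503 ≈ 14646.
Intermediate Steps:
S(c) = 0
I(C, r) = 56 + C + r
(S(4) + I(-7, -52))*(-4881 - 4294/5006) = (0 + (56 - 7 - 52))*(-4881 - 4294/5006) = (0 - 3)*(-4881 - 4294*1/5006) = -3*(-4881 - 2147/2503) = -3*(-12219290/2503) = 36657870/2503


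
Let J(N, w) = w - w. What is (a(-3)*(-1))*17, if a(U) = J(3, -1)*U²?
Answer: 0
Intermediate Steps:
J(N, w) = 0
a(U) = 0 (a(U) = 0*U² = 0)
(a(-3)*(-1))*17 = (0*(-1))*17 = 0*17 = 0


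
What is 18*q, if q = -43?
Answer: -774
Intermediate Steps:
18*q = 18*(-43) = -774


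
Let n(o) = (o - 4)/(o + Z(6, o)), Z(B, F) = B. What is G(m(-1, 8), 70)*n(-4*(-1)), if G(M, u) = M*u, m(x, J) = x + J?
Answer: 0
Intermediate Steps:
n(o) = (-4 + o)/(6 + o) (n(o) = (o - 4)/(o + 6) = (-4 + o)/(6 + o))
m(x, J) = J + x
G(m(-1, 8), 70)*n(-4*(-1)) = ((8 - 1)*70)*((-4 - 4*(-1))/(6 - 4*(-1))) = (7*70)*((-4 + 4)/(6 + 4)) = 490*(0/10) = 490*((⅒)*0) = 490*0 = 0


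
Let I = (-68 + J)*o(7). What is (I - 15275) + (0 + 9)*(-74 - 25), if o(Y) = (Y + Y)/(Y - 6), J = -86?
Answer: -18322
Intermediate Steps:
o(Y) = 2*Y/(-6 + Y) (o(Y) = (2*Y)/(-6 + Y) = 2*Y/(-6 + Y))
I = -2156 (I = (-68 - 86)*(2*7/(-6 + 7)) = -308*7/1 = -308*7 = -154*14 = -2156)
(I - 15275) + (0 + 9)*(-74 - 25) = (-2156 - 15275) + (0 + 9)*(-74 - 25) = -17431 + 9*(-99) = -17431 - 891 = -18322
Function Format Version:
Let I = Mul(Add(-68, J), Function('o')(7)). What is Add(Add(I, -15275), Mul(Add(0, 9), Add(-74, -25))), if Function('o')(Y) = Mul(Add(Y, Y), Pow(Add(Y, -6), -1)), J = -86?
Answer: -18322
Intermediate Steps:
Function('o')(Y) = Mul(2, Y, Pow(Add(-6, Y), -1)) (Function('o')(Y) = Mul(Mul(2, Y), Pow(Add(-6, Y), -1)) = Mul(2, Y, Pow(Add(-6, Y), -1)))
I = -2156 (I = Mul(Add(-68, -86), Mul(2, 7, Pow(Add(-6, 7), -1))) = Mul(-154, Mul(2, 7, Pow(1, -1))) = Mul(-154, Mul(2, 7, 1)) = Mul(-154, 14) = -2156)
Add(Add(I, -15275), Mul(Add(0, 9), Add(-74, -25))) = Add(Add(-2156, -15275), Mul(Add(0, 9), Add(-74, -25))) = Add(-17431, Mul(9, -99)) = Add(-17431, -891) = -18322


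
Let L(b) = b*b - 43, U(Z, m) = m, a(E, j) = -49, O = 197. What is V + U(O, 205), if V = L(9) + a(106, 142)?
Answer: 194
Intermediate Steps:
L(b) = -43 + b**2 (L(b) = b**2 - 43 = -43 + b**2)
V = -11 (V = (-43 + 9**2) - 49 = (-43 + 81) - 49 = 38 - 49 = -11)
V + U(O, 205) = -11 + 205 = 194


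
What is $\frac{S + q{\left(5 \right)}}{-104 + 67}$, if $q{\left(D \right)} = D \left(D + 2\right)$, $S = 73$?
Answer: $- \frac{108}{37} \approx -2.9189$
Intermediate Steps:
$q{\left(D \right)} = D \left(2 + D\right)$
$\frac{S + q{\left(5 \right)}}{-104 + 67} = \frac{73 + 5 \left(2 + 5\right)}{-104 + 67} = \frac{73 + 5 \cdot 7}{-37} = - \frac{73 + 35}{37} = \left(- \frac{1}{37}\right) 108 = - \frac{108}{37}$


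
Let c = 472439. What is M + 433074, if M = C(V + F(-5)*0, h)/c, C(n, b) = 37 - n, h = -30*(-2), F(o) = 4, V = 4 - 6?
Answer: 204601047525/472439 ≈ 4.3307e+5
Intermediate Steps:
V = -2
h = 60
M = 39/472439 (M = (37 - (-2 + 4*0))/472439 = (37 - (-2 + 0))*(1/472439) = (37 - 1*(-2))*(1/472439) = (37 + 2)*(1/472439) = 39*(1/472439) = 39/472439 ≈ 8.2550e-5)
M + 433074 = 39/472439 + 433074 = 204601047525/472439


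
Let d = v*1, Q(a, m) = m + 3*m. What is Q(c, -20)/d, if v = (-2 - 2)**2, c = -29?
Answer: -5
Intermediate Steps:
v = 16 (v = (-4)**2 = 16)
Q(a, m) = 4*m
d = 16 (d = 16*1 = 16)
Q(c, -20)/d = (4*(-20))/16 = -80*1/16 = -5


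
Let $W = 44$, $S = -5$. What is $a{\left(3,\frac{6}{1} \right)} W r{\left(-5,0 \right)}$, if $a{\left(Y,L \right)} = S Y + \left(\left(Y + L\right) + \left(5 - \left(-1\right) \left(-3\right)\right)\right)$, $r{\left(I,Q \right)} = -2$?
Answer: $352$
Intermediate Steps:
$a{\left(Y,L \right)} = 2 + L - 4 Y$ ($a{\left(Y,L \right)} = - 5 Y + \left(\left(Y + L\right) + \left(5 - \left(-1\right) \left(-3\right)\right)\right) = - 5 Y + \left(\left(L + Y\right) + \left(5 - 3\right)\right) = - 5 Y + \left(\left(L + Y\right) + 2\right) = - 5 Y + \left(2 + L + Y\right) = 2 + L - 4 Y$)
$a{\left(3,\frac{6}{1} \right)} W r{\left(-5,0 \right)} = \left(2 + \frac{6}{1} - 12\right) 44 \left(-2\right) = \left(2 + 6 \cdot 1 - 12\right) 44 \left(-2\right) = \left(2 + 6 - 12\right) 44 \left(-2\right) = \left(-4\right) 44 \left(-2\right) = \left(-176\right) \left(-2\right) = 352$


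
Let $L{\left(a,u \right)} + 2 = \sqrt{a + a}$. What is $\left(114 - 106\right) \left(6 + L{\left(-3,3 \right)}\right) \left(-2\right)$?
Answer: $-64 - 16 i \sqrt{6} \approx -64.0 - 39.192 i$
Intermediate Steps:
$L{\left(a,u \right)} = -2 + \sqrt{2} \sqrt{a}$ ($L{\left(a,u \right)} = -2 + \sqrt{a + a} = -2 + \sqrt{2 a} = -2 + \sqrt{2} \sqrt{a}$)
$\left(114 - 106\right) \left(6 + L{\left(-3,3 \right)}\right) \left(-2\right) = \left(114 - 106\right) \left(6 - \left(2 - \sqrt{2} \sqrt{-3}\right)\right) \left(-2\right) = 8 \left(6 - \left(2 - \sqrt{2} i \sqrt{3}\right)\right) \left(-2\right) = 8 \left(6 - \left(2 - i \sqrt{6}\right)\right) \left(-2\right) = 8 \left(4 + i \sqrt{6}\right) \left(-2\right) = 8 \left(-8 - 2 i \sqrt{6}\right) = -64 - 16 i \sqrt{6}$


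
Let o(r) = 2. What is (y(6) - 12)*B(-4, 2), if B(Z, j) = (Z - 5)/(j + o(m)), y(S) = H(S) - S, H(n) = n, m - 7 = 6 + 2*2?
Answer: 27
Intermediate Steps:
m = 17 (m = 7 + (6 + 2*2) = 7 + (6 + 4) = 7 + 10 = 17)
y(S) = 0 (y(S) = S - S = 0)
B(Z, j) = (-5 + Z)/(2 + j) (B(Z, j) = (Z - 5)/(j + 2) = (-5 + Z)/(2 + j))
(y(6) - 12)*B(-4, 2) = (0 - 12)*((-5 - 4)/(2 + 2)) = -12*(-9)/4 = -3*(-9) = -12*(-9/4) = 27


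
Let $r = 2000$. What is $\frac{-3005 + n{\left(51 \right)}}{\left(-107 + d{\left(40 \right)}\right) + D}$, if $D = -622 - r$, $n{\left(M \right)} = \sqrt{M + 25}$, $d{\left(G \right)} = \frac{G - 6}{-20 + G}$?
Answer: $\frac{30050}{27273} - \frac{20 \sqrt{19}}{27273} \approx 1.0986$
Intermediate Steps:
$d{\left(G \right)} = \frac{-6 + G}{-20 + G}$
$n{\left(M \right)} = \sqrt{25 + M}$
$D = -2622$ ($D = -622 - 2000 = -2622$)
$\frac{-3005 + n{\left(51 \right)}}{\left(-107 + d{\left(40 \right)}\right) + D} = \frac{-3005 + \sqrt{25 + 51}}{\left(-107 + \frac{-6 + 40}{-20 + 40}\right) - 2622} = \frac{-3005 + \sqrt{76}}{\left(-107 + \frac{1}{20} \cdot 34\right) - 2622} = \frac{-3005 + 2 \sqrt{19}}{\left(-107 + \frac{1}{20} \cdot 34\right) - 2622} = \frac{-3005 + 2 \sqrt{19}}{\left(-107 + \frac{17}{10}\right) - 2622} = \frac{-3005 + 2 \sqrt{19}}{- \frac{1053}{10} - 2622} = \frac{-3005 + 2 \sqrt{19}}{- \frac{27273}{10}} = \left(-3005 + 2 \sqrt{19}\right) \left(- \frac{10}{27273}\right) = \frac{30050}{27273} - \frac{20 \sqrt{19}}{27273}$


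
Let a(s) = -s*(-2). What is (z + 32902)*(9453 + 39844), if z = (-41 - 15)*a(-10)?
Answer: 1677182534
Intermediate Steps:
a(s) = 2*s (a(s) = -(-2)*s = 2*s)
z = 1120 (z = (-41 - 15)*(2*(-10)) = -56*(-20) = 1120)
(z + 32902)*(9453 + 39844) = (1120 + 32902)*(9453 + 39844) = 34022*49297 = 1677182534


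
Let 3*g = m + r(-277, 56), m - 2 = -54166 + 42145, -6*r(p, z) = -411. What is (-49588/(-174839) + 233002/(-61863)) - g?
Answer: 723497898829/181782606 ≈ 3980.0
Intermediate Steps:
r(p, z) = 137/2 (r(p, z) = -⅙*(-411) = 137/2)
m = -12019 (m = 2 + (-54166 + 42145) = 2 - 12021 = -12019)
g = -7967/2 (g = (-12019 + 137/2)/3 = (⅓)*(-23901/2) = -7967/2 ≈ -3983.5)
(-49588/(-174839) + 233002/(-61863)) - g = (-49588/(-174839) + 233002/(-61863)) - 1*(-7967/2) = (-49588*(-1/174839) + 233002*(-1/61863)) + 7967/2 = (7084/24977 - 13706/3639) + 7967/2 = -316556086/90891303 + 7967/2 = 723497898829/181782606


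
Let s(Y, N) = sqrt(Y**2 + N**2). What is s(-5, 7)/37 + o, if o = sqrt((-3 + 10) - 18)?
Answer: sqrt(74)/37 + I*sqrt(11) ≈ 0.2325 + 3.3166*I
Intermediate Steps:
s(Y, N) = sqrt(N**2 + Y**2)
o = I*sqrt(11) (o = sqrt(7 - 18) = sqrt(-11) = I*sqrt(11) ≈ 3.3166*I)
s(-5, 7)/37 + o = sqrt(7**2 + (-5)**2)/37 + I*sqrt(11) = sqrt(49 + 25)*(1/37) + I*sqrt(11) = sqrt(74)*(1/37) + I*sqrt(11) = sqrt(74)/37 + I*sqrt(11)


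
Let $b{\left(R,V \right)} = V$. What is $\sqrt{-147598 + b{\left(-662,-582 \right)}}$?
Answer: $2 i \sqrt{37045} \approx 384.94 i$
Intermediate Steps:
$\sqrt{-147598 + b{\left(-662,-582 \right)}} = \sqrt{-147598 - 582} = \sqrt{-148180} = 2 i \sqrt{37045}$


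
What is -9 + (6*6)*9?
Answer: 315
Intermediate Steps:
-9 + (6*6)*9 = -9 + 36*9 = -9 + 324 = 315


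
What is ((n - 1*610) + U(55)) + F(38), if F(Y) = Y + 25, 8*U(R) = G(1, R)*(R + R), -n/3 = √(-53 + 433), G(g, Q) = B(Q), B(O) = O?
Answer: 837/4 - 6*√95 ≈ 150.77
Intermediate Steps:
G(g, Q) = Q
n = -6*√95 (n = -3*√(-53 + 433) = -6*√95 ≈ -58.481)
U(R) = R²/4 (U(R) = (R*(R + R))/8 = (R*(2*R))/8 = (2*R²)/8 = R²/4)
F(Y) = 25 + Y
((n - 1*610) + U(55)) + F(38) = ((-6*√95 - 1*610) + (¼)*55²) + (25 + 38) = ((-6*√95 - 610) + (¼)*3025) + 63 = ((-610 - 6*√95) + 3025/4) + 63 = (585/4 - 6*√95) + 63 = 837/4 - 6*√95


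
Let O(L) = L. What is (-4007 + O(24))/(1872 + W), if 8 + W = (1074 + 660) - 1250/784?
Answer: -1561336/1409791 ≈ -1.1075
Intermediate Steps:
W = 675967/392 (W = -8 + ((1074 + 660) - 1250/784) = -8 + (1734 - 1250*1/784) = -8 + (1734 - 625/392) = -8 + 679103/392 = 675967/392 ≈ 1724.4)
(-4007 + O(24))/(1872 + W) = (-4007 + 24)/(1872 + 675967/392) = -3983/1409791/392 = -3983*392/1409791 = -1561336/1409791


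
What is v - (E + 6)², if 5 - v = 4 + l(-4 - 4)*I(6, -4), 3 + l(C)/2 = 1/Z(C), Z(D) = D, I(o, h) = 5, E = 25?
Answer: -3715/4 ≈ -928.75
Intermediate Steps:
l(C) = -6 + 2/C
v = 129/4 (v = 5 - (4 + (-6 + 2/(-4 - 4))*5) = 5 - (4 + (-6 + 2/(-8))*5) = 5 - (4 + (-6 + 2*(-⅛))*5) = 5 - (4 + (-6 - ¼)*5) = 5 - (4 - 25/4*5) = 5 - (4 - 125/4) = 5 - 1*(-109/4) = 5 + 109/4 = 129/4 ≈ 32.250)
v - (E + 6)² = 129/4 - (25 + 6)² = 129/4 - 1*31² = 129/4 - 1*961 = 129/4 - 961 = -3715/4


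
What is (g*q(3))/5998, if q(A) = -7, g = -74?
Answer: 259/2999 ≈ 0.086362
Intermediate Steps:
(g*q(3))/5998 = -74*(-7)/5998 = 518*(1/5998) = 259/2999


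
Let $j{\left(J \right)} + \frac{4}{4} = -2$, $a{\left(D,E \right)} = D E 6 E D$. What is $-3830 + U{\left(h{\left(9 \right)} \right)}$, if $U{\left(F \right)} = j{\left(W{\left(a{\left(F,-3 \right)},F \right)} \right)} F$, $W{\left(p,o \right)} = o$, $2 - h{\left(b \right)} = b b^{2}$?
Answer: $-1649$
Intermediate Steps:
$a{\left(D,E \right)} = 6 D^{2} E^{2}$ ($a{\left(D,E \right)} = 6 D E E D = 6 D E^{2} D = 6 D^{2} E^{2}$)
$h{\left(b \right)} = 2 - b^{3}$ ($h{\left(b \right)} = 2 - b b^{2} = 2 - b^{3}$)
$j{\left(J \right)} = -3$ ($j{\left(J \right)} = -1 - 2 = -3$)
$U{\left(F \right)} = - 3 F$
$-3830 + U{\left(h{\left(9 \right)} \right)} = -3830 - 3 \left(2 - 9^{3}\right) = -3830 - 3 \left(2 - 729\right) = -3830 - -2181 = -3830 + 2181 = -1649$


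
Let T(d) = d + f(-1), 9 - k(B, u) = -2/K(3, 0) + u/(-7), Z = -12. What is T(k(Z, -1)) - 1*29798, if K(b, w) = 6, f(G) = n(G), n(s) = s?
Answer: -625586/21 ≈ -29790.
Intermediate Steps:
f(G) = G
k(B, u) = 28/3 + u/7 (k(B, u) = 9 - (-2/6 + u/(-7)) = 9 - (-2*⅙ + u*(-⅐)) = 9 - (-⅓ - u/7) = 9 + (⅓ + u/7) = 28/3 + u/7)
T(d) = -1 + d (T(d) = d - 1 = -1 + d)
T(k(Z, -1)) - 1*29798 = (-1 + (28/3 + (⅐)*(-1))) - 1*29798 = (-1 + (28/3 - ⅐)) - 29798 = (-1 + 193/21) - 29798 = 172/21 - 29798 = -625586/21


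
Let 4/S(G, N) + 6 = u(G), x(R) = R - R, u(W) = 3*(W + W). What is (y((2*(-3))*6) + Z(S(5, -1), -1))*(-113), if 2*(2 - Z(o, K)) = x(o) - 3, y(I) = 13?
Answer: -3729/2 ≈ -1864.5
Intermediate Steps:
u(W) = 6*W (u(W) = 3*(2*W) = 6*W)
x(R) = 0
S(G, N) = 4/(-6 + 6*G)
Z(o, K) = 7/2 (Z(o, K) = 2 - (0 - 3)/2 = 2 - 1/2*(-3) = 2 + 3/2 = 7/2)
(y((2*(-3))*6) + Z(S(5, -1), -1))*(-113) = (13 + 7/2)*(-113) = (33/2)*(-113) = -3729/2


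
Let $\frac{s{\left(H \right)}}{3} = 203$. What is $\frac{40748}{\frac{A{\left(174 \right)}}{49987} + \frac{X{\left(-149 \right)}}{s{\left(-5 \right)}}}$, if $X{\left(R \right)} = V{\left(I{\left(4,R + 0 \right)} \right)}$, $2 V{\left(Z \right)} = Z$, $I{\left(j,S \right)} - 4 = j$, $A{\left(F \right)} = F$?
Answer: $\frac{88603857006}{21851} \approx 4.0549 \cdot 10^{6}$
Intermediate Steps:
$I{\left(j,S \right)} = 4 + j$
$s{\left(H \right)} = 609$ ($s{\left(H \right)} = 3 \cdot 203 = 609$)
$V{\left(Z \right)} = \frac{Z}{2}$
$X{\left(R \right)} = 4$ ($X{\left(R \right)} = \frac{4 + 4}{2} = \frac{1}{2} \cdot 8 = 4$)
$\frac{40748}{\frac{A{\left(174 \right)}}{49987} + \frac{X{\left(-149 \right)}}{s{\left(-5 \right)}}} = \frac{40748}{\frac{174}{49987} + \frac{4}{609}} = \frac{40748}{\frac{43702}{4348869}} = 40748 \cdot \frac{4348869}{43702} = \frac{88603857006}{21851}$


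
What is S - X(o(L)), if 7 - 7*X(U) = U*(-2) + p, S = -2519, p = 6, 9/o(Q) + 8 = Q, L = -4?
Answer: -35265/14 ≈ -2518.9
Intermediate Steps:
o(Q) = 9/(-8 + Q)
X(U) = ⅐ + 2*U/7 (X(U) = 1 - (U*(-2) + 6)/7 = 1 - (-2*U + 6)/7 = 1 - (6 - 2*U)/7 = 1 + (-6/7 + 2*U/7) = ⅐ + 2*U/7)
S - X(o(L)) = -2519 - (⅐ + 2*(9/(-8 - 4))/7) = -2519 - (⅐ + 2*(9/(-12))/7) = -2519 - (⅐ + 2*(9*(-1/12))/7) = -2519 - (⅐ + (2/7)*(-¾)) = -2519 - (⅐ - 3/14) = -2519 - 1*(-1/14) = -2519 + 1/14 = -35265/14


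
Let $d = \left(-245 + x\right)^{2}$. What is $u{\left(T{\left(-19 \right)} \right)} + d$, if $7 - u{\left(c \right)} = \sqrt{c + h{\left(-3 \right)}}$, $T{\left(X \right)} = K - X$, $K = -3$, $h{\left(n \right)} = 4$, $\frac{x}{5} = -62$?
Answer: $308032 - 2 \sqrt{5} \approx 3.0803 \cdot 10^{5}$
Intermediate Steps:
$x = -310$ ($x = 5 \left(-62\right) = -310$)
$d = 308025$ ($d = \left(-245 - 310\right)^{2} = \left(-555\right)^{2} = 308025$)
$T{\left(X \right)} = -3 - X$
$u{\left(c \right)} = 7 - \sqrt{4 + c}$ ($u{\left(c \right)} = 7 - \sqrt{c + 4} = 7 - \sqrt{4 + c}$)
$u{\left(T{\left(-19 \right)} \right)} + d = \left(7 - \sqrt{4 - -16}\right) + 308025 = \left(7 - \sqrt{4 + \left(-3 + 19\right)}\right) + 308025 = \left(7 - \sqrt{4 + 16}\right) + 308025 = \left(7 - \sqrt{20}\right) + 308025 = \left(7 - 2 \sqrt{5}\right) + 308025 = 308032 - 2 \sqrt{5}$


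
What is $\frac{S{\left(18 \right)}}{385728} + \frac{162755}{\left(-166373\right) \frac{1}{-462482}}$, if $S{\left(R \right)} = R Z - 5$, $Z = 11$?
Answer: $\frac{29034231803218469}{64174724544} \approx 4.5242 \cdot 10^{5}$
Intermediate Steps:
$S{\left(R \right)} = -5 + 11 R$ ($S{\left(R \right)} = R 11 - 5 = 11 R - 5 = -5 + 11 R$)
$\frac{S{\left(18 \right)}}{385728} + \frac{162755}{\left(-166373\right) \frac{1}{-462482}} = \frac{-5 + 11 \cdot 18}{385728} + \frac{162755}{\left(-166373\right) \frac{1}{-462482}} = \left(-5 + 198\right) \frac{1}{385728} + \frac{162755}{\left(-166373\right) \left(- \frac{1}{462482}\right)} = 193 \cdot \frac{1}{385728} + \frac{162755}{\frac{166373}{462482}} = \frac{193}{385728} + 162755 \cdot \frac{462482}{166373} = \frac{193}{385728} + \frac{75271257910}{166373} = \frac{29034231803218469}{64174724544}$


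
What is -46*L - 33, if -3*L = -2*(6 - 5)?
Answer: -191/3 ≈ -63.667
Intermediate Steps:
L = 2/3 (L = -(-2)*(6 - 5)/3 = -(-2)/3 = -1/3*(-2) = 2/3 ≈ 0.66667)
-46*L - 33 = -46*2/3 - 33 = -92/3 - 33 = -191/3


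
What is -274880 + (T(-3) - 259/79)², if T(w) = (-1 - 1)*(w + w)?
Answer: -1715051359/6241 ≈ -2.7480e+5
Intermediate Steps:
T(w) = -4*w
-274880 + (T(-3) - 259/79)² = -274880 + (-4*(-3) - 259/79)² = -274880 + (12 - 259*1/79)² = -274880 + (12 - 259/79)² = -274880 + (689/79)² = -274880 + 474721/6241 = -1715051359/6241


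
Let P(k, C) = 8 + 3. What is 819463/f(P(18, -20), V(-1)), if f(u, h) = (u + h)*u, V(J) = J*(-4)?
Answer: 819463/165 ≈ 4966.4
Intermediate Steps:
P(k, C) = 11
V(J) = -4*J
f(u, h) = u*(h + u) (f(u, h) = (h + u)*u = u*(h + u))
819463/f(P(18, -20), V(-1)) = 819463/((11*(-4*(-1) + 11))) = 819463/((11*(4 + 11))) = 819463/((11*15)) = 819463/165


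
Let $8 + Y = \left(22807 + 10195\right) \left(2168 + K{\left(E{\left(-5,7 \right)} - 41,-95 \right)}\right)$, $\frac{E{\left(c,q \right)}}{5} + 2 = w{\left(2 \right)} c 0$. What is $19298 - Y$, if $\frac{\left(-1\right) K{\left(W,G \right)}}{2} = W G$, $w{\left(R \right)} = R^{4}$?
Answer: $248260350$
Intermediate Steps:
$E{\left(c,q \right)} = -10$ ($E{\left(c,q \right)} = -10 + 5 \cdot 2^{4} c 0 = -10 + 5 \cdot 16 c 0 = -10 + 5 \cdot 0 = -10 + 0 = -10$)
$K{\left(W,G \right)} = - 2 G W$ ($K{\left(W,G \right)} = - 2 W G = - 2 G W$)
$Y = -248241052$ ($Y = -8 + \left(22807 + 10195\right) \left(2168 - - 190 \left(-10 - 41\right)\right) = -8 + 33002 \left(2168 - - 190 \left(-10 - 41\right)\right) = -8 + 33002 \left(2168 - \left(-190\right) \left(-51\right)\right) = -8 + 33002 \left(2168 - 9690\right) = -8 + 33002 \left(-7522\right) = -8 - 248241044 = -248241052$)
$19298 - Y = 19298 - -248241052 = 19298 + 248241052 = 248260350$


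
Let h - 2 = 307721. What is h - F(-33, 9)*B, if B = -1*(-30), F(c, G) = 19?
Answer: 307153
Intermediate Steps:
B = 30
h = 307723 (h = 2 + 307721 = 307723)
h - F(-33, 9)*B = 307723 - 19*30 = 307723 - 1*570 = 307723 - 570 = 307153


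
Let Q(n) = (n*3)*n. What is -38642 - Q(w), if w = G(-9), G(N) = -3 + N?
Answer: -39074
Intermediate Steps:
w = -12 (w = -3 - 9 = -12)
Q(n) = 3*n² (Q(n) = (3*n)*n = 3*n²)
-38642 - Q(w) = -38642 - 3*(-12)² = -38642 - 3*144 = -38642 - 1*432 = -38642 - 432 = -39074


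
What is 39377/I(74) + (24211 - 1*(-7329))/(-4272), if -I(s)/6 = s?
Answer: -1898149/19758 ≈ -96.070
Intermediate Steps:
I(s) = -6*s
39377/I(74) + (24211 - 1*(-7329))/(-4272) = 39377/((-6*74)) + (24211 - 1*(-7329))/(-4272) = 39377/(-444) + (24211 + 7329)*(-1/4272) = 39377*(-1/444) + 31540*(-1/4272) = -39377/444 - 7885/1068 = -1898149/19758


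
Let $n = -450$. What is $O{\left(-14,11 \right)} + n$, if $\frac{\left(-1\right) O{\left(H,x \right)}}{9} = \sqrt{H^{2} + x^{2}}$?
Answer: $-450 - 9 \sqrt{317} \approx -610.24$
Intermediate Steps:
$O{\left(H,x \right)} = - 9 \sqrt{H^{2} + x^{2}}$
$O{\left(-14,11 \right)} + n = - 9 \sqrt{\left(-14\right)^{2} + 11^{2}} - 450 = - 9 \sqrt{196 + 121} - 450 = - 9 \sqrt{317} - 450 = -450 - 9 \sqrt{317}$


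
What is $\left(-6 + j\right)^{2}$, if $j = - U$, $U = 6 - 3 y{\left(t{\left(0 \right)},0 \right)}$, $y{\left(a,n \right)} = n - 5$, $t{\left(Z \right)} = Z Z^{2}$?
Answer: $729$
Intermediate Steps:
$t{\left(Z \right)} = Z^{3}$
$y{\left(a,n \right)} = -5 + n$ ($y{\left(a,n \right)} = n - 5 = -5 + n$)
$U = 21$ ($U = 6 - 3 \left(-5 + 0\right) = 6 - -15 = 6 + 15 = 21$)
$j = -21$ ($j = \left(-1\right) 21 = -21$)
$\left(-6 + j\right)^{2} = \left(-6 - 21\right)^{2} = \left(-27\right)^{2} = 729$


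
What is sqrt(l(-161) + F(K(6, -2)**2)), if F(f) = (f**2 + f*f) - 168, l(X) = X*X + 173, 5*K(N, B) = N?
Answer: sqrt(16206342)/25 ≈ 161.03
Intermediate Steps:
K(N, B) = N/5
l(X) = 173 + X**2 (l(X) = X**2 + 173 = 173 + X**2)
F(f) = -168 + 2*f**2 (F(f) = (f**2 + f**2) - 168 = 2*f**2 - 168 = -168 + 2*f**2)
sqrt(l(-161) + F(K(6, -2)**2)) = sqrt((173 + (-161)**2) + (-168 + 2*(((1/5)*6)**2)**2)) = sqrt((173 + 25921) + (-168 + 2*((6/5)**2)**2)) = sqrt(26094 + (-168 + 2*(36/25)**2)) = sqrt(26094 + (-168 + 2*(1296/625))) = sqrt(26094 + (-168 + 2592/625)) = sqrt(26094 - 102408/625) = sqrt(16206342/625) = sqrt(16206342)/25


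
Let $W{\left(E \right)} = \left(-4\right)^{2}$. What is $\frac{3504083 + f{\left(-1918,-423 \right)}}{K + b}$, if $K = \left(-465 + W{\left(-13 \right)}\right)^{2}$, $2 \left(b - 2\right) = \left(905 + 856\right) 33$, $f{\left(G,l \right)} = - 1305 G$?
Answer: $\frac{12014146}{461319} \approx 26.043$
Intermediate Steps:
$b = \frac{58117}{2}$ ($b = 2 + \frac{\left(905 + 856\right) 33}{2} = 2 + \frac{1761 \cdot 33}{2} = 2 + \frac{1}{2} \cdot 58113 = 2 + \frac{58113}{2} = \frac{58117}{2} \approx 29059.0$)
$W{\left(E \right)} = 16$
$K = 201601$ ($K = \left(-465 + 16\right)^{2} = \left(-449\right)^{2} = 201601$)
$\frac{3504083 + f{\left(-1918,-423 \right)}}{K + b} = \frac{3504083 - -2502990}{201601 + \frac{58117}{2}} = \frac{3504083 + 2502990}{\frac{461319}{2}} = 6007073 \cdot \frac{2}{461319} = \frac{12014146}{461319}$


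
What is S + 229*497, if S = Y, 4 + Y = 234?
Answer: 114043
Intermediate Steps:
Y = 230 (Y = -4 + 234 = 230)
S = 230
S + 229*497 = 230 + 229*497 = 230 + 113813 = 114043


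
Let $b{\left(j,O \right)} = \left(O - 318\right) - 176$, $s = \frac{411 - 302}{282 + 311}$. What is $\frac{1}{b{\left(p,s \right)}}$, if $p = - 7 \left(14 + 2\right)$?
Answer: $- \frac{593}{292833} \approx -0.002025$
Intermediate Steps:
$p = -112$ ($p = \left(-7\right) 16 = -112$)
$s = \frac{109}{593} \approx 0.18381$
$b{\left(j,O \right)} = -494 + O$ ($b{\left(j,O \right)} = \left(-318 + O\right) - 176 = -494 + O$)
$\frac{1}{b{\left(p,s \right)}} = \frac{1}{-494 + \frac{109}{593}} = \frac{1}{- \frac{292833}{593}} = - \frac{593}{292833}$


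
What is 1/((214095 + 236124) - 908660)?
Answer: -1/458441 ≈ -2.1813e-6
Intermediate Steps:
1/((214095 + 236124) - 908660) = 1/(450219 - 908660) = 1/(-458441) = -1/458441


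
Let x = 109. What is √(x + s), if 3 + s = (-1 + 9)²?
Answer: √170 ≈ 13.038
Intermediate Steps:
s = 61 (s = -3 + (-1 + 9)² = -3 + 8² = -3 + 64 = 61)
√(x + s) = √(109 + 61) = √170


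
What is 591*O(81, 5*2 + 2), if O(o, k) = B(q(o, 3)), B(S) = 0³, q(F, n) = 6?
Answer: 0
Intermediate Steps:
B(S) = 0
O(o, k) = 0
591*O(81, 5*2 + 2) = 591*0 = 0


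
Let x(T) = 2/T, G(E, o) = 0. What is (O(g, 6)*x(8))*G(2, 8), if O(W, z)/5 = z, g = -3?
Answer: 0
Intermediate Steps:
O(W, z) = 5*z
(O(g, 6)*x(8))*G(2, 8) = ((5*6)*(2/8))*0 = (30*(2*(1/8)))*0 = (30*(1/4))*0 = (15/2)*0 = 0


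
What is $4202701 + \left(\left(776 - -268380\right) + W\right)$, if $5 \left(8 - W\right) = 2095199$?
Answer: $\frac{20264126}{5} \approx 4.0528 \cdot 10^{6}$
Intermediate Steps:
$W = - \frac{2095159}{5}$ ($W = 8 - \frac{2095199}{5} = - \frac{2095159}{5} \approx -4.1903 \cdot 10^{5}$)
$4202701 + \left(\left(776 - -268380\right) + W\right) = 4202701 + \left(\left(776 - -268380\right) - \frac{2095159}{5}\right) = 4202701 + \left(\left(776 + 268380\right) - \frac{2095159}{5}\right) = 4202701 + \left(269156 - \frac{2095159}{5}\right) = 4202701 - \frac{749379}{5} = \frac{20264126}{5}$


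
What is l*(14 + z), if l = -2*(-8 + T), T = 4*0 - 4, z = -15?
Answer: -24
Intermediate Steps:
T = -4 (T = 0 - 4 = -4)
l = 24 (l = -2*(-8 - 4) = -2*(-12) = 24)
l*(14 + z) = 24*(14 - 15) = 24*(-1) = -24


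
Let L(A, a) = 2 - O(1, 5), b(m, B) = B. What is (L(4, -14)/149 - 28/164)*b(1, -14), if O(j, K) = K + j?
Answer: 16898/6109 ≈ 2.7661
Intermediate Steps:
L(A, a) = -4 (L(A, a) = 2 - (5 + 1) = 2 - 1*6 = 2 - 6 = -4)
(L(4, -14)/149 - 28/164)*b(1, -14) = (-4/149 - 28/164)*(-14) = (-4*1/149 - 28*1/164)*(-14) = (-4/149 - 7/41)*(-14) = -1207/6109*(-14) = 16898/6109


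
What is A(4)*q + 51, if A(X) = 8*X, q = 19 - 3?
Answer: 563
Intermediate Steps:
q = 16
A(4)*q + 51 = (8*4)*16 + 51 = 32*16 + 51 = 512 + 51 = 563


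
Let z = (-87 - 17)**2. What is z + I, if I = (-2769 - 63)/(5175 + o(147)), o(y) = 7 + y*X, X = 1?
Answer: 57635632/5329 ≈ 10815.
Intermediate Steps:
z = 10816 (z = (-104)**2 = 10816)
o(y) = 7 + y (o(y) = 7 + y*1 = 7 + y)
I = -2832/5329 (I = (-2769 - 63)/(5175 + (7 + 147)) = -2832/(5175 + 154) = -2832/5329 ≈ -0.53143)
z + I = 10816 - 2832/5329 = 57635632/5329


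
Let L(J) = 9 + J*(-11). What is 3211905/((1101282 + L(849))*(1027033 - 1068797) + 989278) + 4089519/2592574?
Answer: 9324360518933424/5911495723419235 ≈ 1.5773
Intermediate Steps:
L(J) = 9 - 11*J
3211905/((1101282 + L(849))*(1027033 - 1068797) + 989278) + 4089519/2592574 = 3211905/((1101282 + (9 - 11*849))*(1027033 - 1068797) + 989278) + 4089519/2592574 = 3211905/((1101282 + (9 - 9339))*(-41764) + 989278) + 4089519*(1/2592574) = 3211905/((1101282 - 9330)*(-41764) + 989278) + 4089519/2592574 = 3211905/(1091952*(-41764) + 989278) + 4089519/2592574 = 3211905/(-45604283328 + 989278) + 4089519/2592574 = 3211905/(-45603294050) + 4089519/2592574 = 3211905*(-1/45603294050) + 4089519/2592574 = -642381/9120658810 + 4089519/2592574 = 9324360518933424/5911495723419235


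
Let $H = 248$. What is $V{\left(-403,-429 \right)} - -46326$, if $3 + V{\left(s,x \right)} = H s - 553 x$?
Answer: $183616$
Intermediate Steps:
$V{\left(s,x \right)} = -3 - 553 x + 248 s$ ($V{\left(s,x \right)} = -3 + \left(248 s - 553 x\right) = -3 + \left(- 553 x + 248 s\right) = -3 - 553 x + 248 s$)
$V{\left(-403,-429 \right)} - -46326 = \left(-3 - -237237 + 248 \left(-403\right)\right) - -46326 = \left(-3 + 237237 - 99944\right) + 46326 = 137290 + 46326 = 183616$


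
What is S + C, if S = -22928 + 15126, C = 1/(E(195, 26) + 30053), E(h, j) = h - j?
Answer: -235792043/30222 ≈ -7802.0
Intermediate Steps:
C = 1/30222 (C = 1/((195 - 1*26) + 30053) = 1/((195 - 26) + 30053) = 1/(169 + 30053) = 1/30222 ≈ 3.3088e-5)
S = -7802
S + C = -7802 + 1/30222 = -235792043/30222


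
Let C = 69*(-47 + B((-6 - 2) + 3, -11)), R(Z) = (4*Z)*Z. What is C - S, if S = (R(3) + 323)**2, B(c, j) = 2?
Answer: -131986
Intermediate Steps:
R(Z) = 4*Z**2
S = 128881 (S = (4*3**2 + 323)**2 = (4*9 + 323)**2 = (36 + 323)**2 = 359**2 = 128881)
C = -3105 (C = 69*(-47 + 2) = 69*(-45) = -3105)
C - S = -3105 - 1*128881 = -3105 - 128881 = -131986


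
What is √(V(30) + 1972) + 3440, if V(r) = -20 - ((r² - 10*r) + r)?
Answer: 3440 + √1322 ≈ 3476.4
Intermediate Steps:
V(r) = -20 - r² + 9*r (V(r) = -20 - (r² - 9*r) = -20 + (-r² + 9*r) = -20 - r² + 9*r)
√(V(30) + 1972) + 3440 = √((-20 - 1*30² + 9*30) + 1972) + 3440 = √((-20 - 1*900 + 270) + 1972) + 3440 = √((-20 - 900 + 270) + 1972) + 3440 = √(-650 + 1972) + 3440 = √1322 + 3440 = 3440 + √1322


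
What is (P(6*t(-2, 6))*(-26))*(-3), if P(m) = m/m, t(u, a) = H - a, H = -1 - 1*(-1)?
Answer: 78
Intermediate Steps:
H = 0 (H = -1 + 1 = 0)
t(u, a) = -a (t(u, a) = 0 - a = -a)
P(m) = 1
(P(6*t(-2, 6))*(-26))*(-3) = (1*(-26))*(-3) = -26*(-3) = 78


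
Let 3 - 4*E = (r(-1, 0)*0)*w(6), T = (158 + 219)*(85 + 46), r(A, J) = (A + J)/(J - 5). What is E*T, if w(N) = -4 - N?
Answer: 148161/4 ≈ 37040.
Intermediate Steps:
r(A, J) = (A + J)/(-5 + J)
T = 49387 (T = 377*131 = 49387)
E = ¾ (E = ¾ - ((-1 + 0)/(-5 + 0))*0*(-4 - 1*6)/4 = ¾ - (-1/(-5))*0*(-4 - 6)/4 = ¾ - -⅕*(-1)*0*(-10)/4 = ¾ - (⅕)*0*(-10)/4 = ¾ - 0*(-10) = ¾ - ¼*0 = ¾ + 0 = ¾ ≈ 0.75000)
E*T = (¾)*49387 = 148161/4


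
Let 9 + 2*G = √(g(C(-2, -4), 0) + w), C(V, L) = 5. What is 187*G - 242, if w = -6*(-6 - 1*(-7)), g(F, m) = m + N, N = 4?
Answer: -2167/2 + 187*I*√2/2 ≈ -1083.5 + 132.23*I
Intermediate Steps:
g(F, m) = 4 + m (g(F, m) = m + 4 = 4 + m)
w = -6 (w = -6*(-6 + 7) = -6*1 = -6)
G = -9/2 + I*√2/2 (G = -9/2 + √((4 + 0) - 6)/2 = -9/2 + √(4 - 6)/2 = -9/2 + √(-2)/2 = -9/2 + (I*√2)/2 = -9/2 + I*√2/2 ≈ -4.5 + 0.70711*I)
187*G - 242 = 187*(-9/2 + I*√2/2) - 242 = (-1683/2 + 187*I*√2/2) - 242 = -2167/2 + 187*I*√2/2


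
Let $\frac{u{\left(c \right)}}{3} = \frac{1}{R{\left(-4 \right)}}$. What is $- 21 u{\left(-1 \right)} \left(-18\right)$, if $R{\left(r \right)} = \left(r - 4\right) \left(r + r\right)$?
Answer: $\frac{567}{32} \approx 17.719$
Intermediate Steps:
$R{\left(r \right)} = 2 r \left(-4 + r\right)$ ($R{\left(r \right)} = \left(-4 + r\right) 2 r = 2 r \left(-4 + r\right)$)
$u{\left(c \right)} = \frac{3}{64}$ ($u{\left(c \right)} = \frac{3}{2 \left(-4\right) \left(-4 - 4\right)} = \frac{3}{2 \left(-4\right) \left(-8\right)} = \frac{3}{64}$)
$- 21 u{\left(-1 \right)} \left(-18\right) = \left(-21\right) \frac{3}{64} \left(-18\right) = \left(- \frac{63}{64}\right) \left(-18\right) = \frac{567}{32}$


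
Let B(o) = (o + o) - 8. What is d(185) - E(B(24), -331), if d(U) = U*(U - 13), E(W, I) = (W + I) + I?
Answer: 32442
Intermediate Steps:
B(o) = -8 + 2*o (B(o) = 2*o - 8 = -8 + 2*o)
E(W, I) = W + 2*I (E(W, I) = (I + W) + I = W + 2*I)
d(U) = U*(-13 + U)
d(185) - E(B(24), -331) = 185*(-13 + 185) - ((-8 + 2*24) + 2*(-331)) = 185*172 - ((-8 + 48) - 662) = 31820 - (40 - 662) = 31820 - 1*(-622) = 31820 + 622 = 32442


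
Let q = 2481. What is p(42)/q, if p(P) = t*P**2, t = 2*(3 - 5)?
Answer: -2352/827 ≈ -2.8440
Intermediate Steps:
t = -4 (t = 2*(-2) = -4)
p(P) = -4*P**2
p(42)/q = -4*42**2/2481 = -4*1764*(1/2481) = -7056*1/2481 = -2352/827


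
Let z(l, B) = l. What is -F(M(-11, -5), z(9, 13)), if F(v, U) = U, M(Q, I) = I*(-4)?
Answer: -9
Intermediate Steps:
M(Q, I) = -4*I
-F(M(-11, -5), z(9, 13)) = -1*9 = -9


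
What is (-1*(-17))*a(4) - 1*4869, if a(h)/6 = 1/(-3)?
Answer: -4903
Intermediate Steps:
a(h) = -2 (a(h) = 6/(-3) = 6*(-⅓) = -2)
(-1*(-17))*a(4) - 1*4869 = -1*(-17)*(-2) - 1*4869 = 17*(-2) - 4869 = -34 - 4869 = -4903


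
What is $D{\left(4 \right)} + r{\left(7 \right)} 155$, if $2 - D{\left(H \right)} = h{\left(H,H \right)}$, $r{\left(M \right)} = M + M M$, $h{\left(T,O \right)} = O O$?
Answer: $8666$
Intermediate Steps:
$h{\left(T,O \right)} = O^{2}$
$r{\left(M \right)} = M + M^{2}$
$D{\left(H \right)} = 2 - H^{2}$
$D{\left(4 \right)} + r{\left(7 \right)} 155 = \left(2 - 4^{2}\right) + 7 \left(1 + 7\right) 155 = \left(2 - 16\right) + 7 \cdot 8 \cdot 155 = \left(2 - 16\right) + 56 \cdot 155 = -14 + 8680 = 8666$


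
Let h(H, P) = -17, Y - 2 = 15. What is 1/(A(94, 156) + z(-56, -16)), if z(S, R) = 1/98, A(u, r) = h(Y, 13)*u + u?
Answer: -98/147391 ≈ -0.00066490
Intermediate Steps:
Y = 17 (Y = 2 + 15 = 17)
A(u, r) = -16*u (A(u, r) = -17*u + u = -16*u)
z(S, R) = 1/98
1/(A(94, 156) + z(-56, -16)) = 1/(-16*94 + 1/98) = 1/(-1504 + 1/98) = 1/(-147391/98) = -98/147391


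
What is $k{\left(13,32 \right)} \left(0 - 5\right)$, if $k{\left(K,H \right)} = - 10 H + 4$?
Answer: $1580$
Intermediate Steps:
$k{\left(K,H \right)} = 4 - 10 H$
$k{\left(13,32 \right)} \left(0 - 5\right) = \left(4 - 320\right) \left(0 - 5\right) = \left(-316\right) \left(-5\right) = 1580$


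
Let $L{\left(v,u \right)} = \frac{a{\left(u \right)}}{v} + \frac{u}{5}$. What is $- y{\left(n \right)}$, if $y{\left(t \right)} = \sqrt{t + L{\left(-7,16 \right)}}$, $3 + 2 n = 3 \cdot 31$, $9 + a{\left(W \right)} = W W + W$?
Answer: $- \frac{2 \sqrt{3255}}{35} \approx -3.2601$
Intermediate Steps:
$a{\left(W \right)} = -9 + W + W^{2}$ ($a{\left(W \right)} = -9 + \left(W W + W\right) = -9 + \left(W^{2} + W\right) = -9 + \left(W + W^{2}\right) = -9 + W + W^{2}$)
$n = 45$ ($n = - \frac{3}{2} + \frac{3 \cdot 31}{2} = - \frac{3}{2} + \frac{1}{2} \cdot 93 = - \frac{3}{2} + \frac{93}{2} = 45$)
$L{\left(v,u \right)} = \frac{u}{5} + \frac{-9 + u + u^{2}}{v}$ ($L{\left(v,u \right)} = \frac{-9 + u + u^{2}}{v} + \frac{u}{5} = \frac{u}{5} + \frac{-9 + u + u^{2}}{v}$)
$y{\left(t \right)} = \sqrt{- \frac{1203}{35} + t}$ ($y{\left(t \right)} = \sqrt{t + \frac{-9 + 16 + 16^{2} + \frac{1}{5} \cdot 16 \left(-7\right)}{-7}} = \sqrt{t - \frac{-9 + 16 + 256 - \frac{112}{5}}{7}} = \sqrt{t - \frac{1203}{35}} = \sqrt{- \frac{1203}{35} + t}$)
$- y{\left(n \right)} = - \frac{\sqrt{-42105 + 1225 \cdot 45}}{35} = - \frac{\sqrt{-42105 + 55125}}{35} = - \frac{\sqrt{13020}}{35} = - \frac{2 \sqrt{3255}}{35}$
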